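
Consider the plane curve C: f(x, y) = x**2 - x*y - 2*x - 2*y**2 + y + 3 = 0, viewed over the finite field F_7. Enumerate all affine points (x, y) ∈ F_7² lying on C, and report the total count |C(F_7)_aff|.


Affine F_7-points: {(0, 5), (0, 6), (1, 1), (1, 6), (2, 1), (2, 2)}; count = 6.

For each of the 49 pairs (x, y) ∈ F_7², evaluate f(x, y) mod 7. Record the zeros.
  x = 0: [0↦3, 1↦2, 2↦4, 3↦2, 4↦3, 5↦0, 6↦0]  zeros at y ∈ {5, 6}
  x = 1: [0↦2, 1↦0, 2↦1, 3↦5, 4↦5, 5↦1, 6↦0]  zeros at y ∈ {1, 6}
  x = 2: [0↦3, 1↦0, 2↦0, 3↦3, 4↦2, 5↦4, 6↦2]  zeros at y ∈ {1, 2}
  x = 3: [0↦6, 1↦2, 2↦1, 3↦3, 4↦1, 5↦2, 6↦6]  zeros at y ∈ ∅
  x = 4: [0↦4, 1↦6, 2↦4, 3↦5, 4↦2, 5↦2, 6↦5]  zeros at y ∈ ∅
  x = 5: [0↦4, 1↦5, 2↦2, 3↦2, 4↦5, 5↦4, 6↦6]  zeros at y ∈ ∅
  x = 6: [0↦6, 1↦6, 2↦2, 3↦1, 4↦3, 5↦1, 6↦2]  zeros at y ∈ ∅
Collecting zeros: affine points = {(0, 5), (0, 6), (1, 1), (1, 6), (2, 1), (2, 2)}.
Total count |C(F_7)_aff| = 6.


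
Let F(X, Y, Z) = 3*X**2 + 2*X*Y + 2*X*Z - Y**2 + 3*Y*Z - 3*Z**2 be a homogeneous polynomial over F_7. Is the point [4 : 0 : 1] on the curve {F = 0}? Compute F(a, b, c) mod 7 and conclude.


F(4,0,1) ≡ 4 (mod 7); P is NOT on the curve.

Evaluate F(4, 0, 1) term-by-term (mod 7).
  3*X**2 ↦ 3·16·1·1 = 48
  2*X*Y ↦ 2·4·0·1 = 0
  2*X*Z ↦ 2·4·1·1 = 8
  -Y**2 ↦ -1·1·0·1 = 0
  3*Y*Z ↦ 3·1·0·1 = 0
  -3*Z**2 ↦ -3·1·1·1 = -3
Sum: F(4, 0, 1) = (48) + (0) + (8) + (0) + (0) + (-3) = 53.
Reducing mod 7: 53 ≡ 4 (mod 7).
Since F(a, b, c) ≡ 4 ≠ 0 (mod 7), P does NOT lie on the curve.


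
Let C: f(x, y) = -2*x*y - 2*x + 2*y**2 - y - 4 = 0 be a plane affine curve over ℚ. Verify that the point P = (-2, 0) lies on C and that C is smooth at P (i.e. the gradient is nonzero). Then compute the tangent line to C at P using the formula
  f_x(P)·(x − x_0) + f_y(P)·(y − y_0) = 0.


Tangent line at P: -2*x + 3*y - 4 = 0.

Step 1: f(-2, 0) = 0, so P lies on C.
Step 2: partial derivatives
  f_x(x, y) = -2*y - 2, f_y(x, y) = -2*x + 4*y - 1.
  f_x(P) = -2, f_y(P) = 3 (gradient nonzero, so P is smooth).
Step 3: tangent line at P: -2·(x − -2) + 3·(y − 0) = 0.
Expanding: -2*x + 3*y - 4 = 0.


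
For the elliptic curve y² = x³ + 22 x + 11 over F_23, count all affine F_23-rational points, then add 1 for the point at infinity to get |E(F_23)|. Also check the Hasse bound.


Affine points = {(3, 9), (3, 14), (4, 5), (4, 18), (5, 4), (5, 19), (7, 5), (7, 18), (8, 3), (8, 20), (9, 8), (9, 15), (10, 9), (10, 14), (12, 5), (12, 18), (14, 2), (14, 21), (15, 6), (15, 17), (17, 10), (17, 13), (18, 11), (18, 12)}; affine count = 24; |E(F_23)| = 25.

Discriminant check: Δ ∝ 4a³ + 27b² = 4·22³ + 27·11² = 4·10648 + 27·121 ≡ 20 (mod 23). Nonzero ⇒ E is nonsingular.
For each x ∈ F_23, compute rhs = x³ + 22·x + 11 mod 23, then count y ∈ F_23 with y² ≡ rhs.
  x = 0: rhs = 11, matching y values: none (0 points).
  x = 1: rhs = 11, matching y values: none (0 points).
  x = 2: rhs = 17, matching y values: none (0 points).
  x = 3: rhs = 12, matching y values: 9, 14 (2 points).
  x = 4: rhs = 2, matching y values: 5, 18 (2 points).
  x = 5: rhs = 16, matching y values: 4, 19 (2 points).
  x = 6: rhs = 14, matching y values: none (0 points).
  x = 7: rhs = 2, matching y values: 5, 18 (2 points).
  x = 8: rhs = 9, matching y values: 3, 20 (2 points).
  x = 9: rhs = 18, matching y values: 8, 15 (2 points).
  x = 10: rhs = 12, matching y values: 9, 14 (2 points).
  x = 11: rhs = 20, matching y values: none (0 points).
  x = 12: rhs = 2, matching y values: 5, 18 (2 points).
  x = 13: rhs = 10, matching y values: none (0 points).
  x = 14: rhs = 4, matching y values: 2, 21 (2 points).
  x = 15: rhs = 13, matching y values: 6, 17 (2 points).
  x = 16: rhs = 20, matching y values: none (0 points).
  x = 17: rhs = 8, matching y values: 10, 13 (2 points).
  x = 18: rhs = 6, matching y values: 11, 12 (2 points).
  x = 19: rhs = 20, matching y values: none (0 points).
  x = 20: rhs = 10, matching y values: none (0 points).
  x = 21: rhs = 5, matching y values: none (0 points).
  x = 22: rhs = 11, matching y values: none (0 points).
Total affine count: 24.
Full point count |E(F_23)| = 24 + 1 = 25.
Hasse bound: |25 − (23+1)| = |1| = 1 ≤ 2√23 ≈ 9.5917 ✓.


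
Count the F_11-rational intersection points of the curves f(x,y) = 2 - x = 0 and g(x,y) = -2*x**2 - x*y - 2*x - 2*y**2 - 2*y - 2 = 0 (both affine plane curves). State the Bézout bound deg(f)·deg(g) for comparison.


Common zeros: {(2, 3), (2, 6)}; count = 2; Bézout bound = 2.

deg(f) = 1, deg(g) = 2, so Bézout bound = 2.
Scan x ∈ F_11. For each x, list the y ∈ F_11 with f(x, y) ≡ 0 and those with g(x, y) ≡ 0 (mod 11); the common zeros in that column are the intersection.
  x = 0: f ≡ 0 at y ∈ ∅; g ≡ 0 at y ∈ ∅; common: ∅.
  x = 1: f ≡ 0 at y ∈ ∅; g ≡ 0 at y ∈ {1, 3}; common: ∅.
  x = 2: f ≡ 0 at y ∈ {0, 1, 2, 3, 4, 5, 6, 7, 8, 9, 10}; g ≡ 0 at y ∈ {3, 6}; common: {3, 6}.
  x = 3: f ≡ 0 at y ∈ ∅; g ≡ 0 at y ∈ {1, 2}; common: ∅.
  x = 4: f ≡ 0 at y ∈ ∅; g ≡ 0 at y ∈ ∅; common: ∅.
  x = 5: f ≡ 0 at y ∈ ∅; g ≡ 0 at y ∈ {6, 7}; common: ∅.
  x = 6: f ≡ 0 at y ∈ ∅; g ≡ 0 at y ∈ {2, 5}; common: ∅.
  x = 7: f ≡ 0 at y ∈ ∅; g ≡ 0 at y ∈ {5, 7}; common: ∅.
  x = 8: f ≡ 0 at y ∈ ∅; g ≡ 0 at y ∈ ∅; common: ∅.
  x = 9: f ≡ 0 at y ∈ ∅; g ≡ 0 at y ∈ ∅; common: ∅.
  x = 10: f ≡ 0 at y ∈ ∅; g ≡ 0 at y ∈ ∅; common: ∅.
Collecting: common zeros = {(2, 3), (2, 6)}, so the count is 2.
Comparison with the Bézout bound: 2 ≤ 2 = deg(f)·deg(g), as expected for curves with no common component (the bound is attained).


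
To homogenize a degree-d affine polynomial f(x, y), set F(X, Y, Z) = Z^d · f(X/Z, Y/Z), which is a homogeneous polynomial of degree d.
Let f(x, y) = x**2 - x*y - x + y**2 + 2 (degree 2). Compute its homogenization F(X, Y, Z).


F(X, Y, Z) = X**2 - X*Y - X*Z + Y**2 + 2*Z**2

deg(f) = 2.
Substitute x = X/Z, y = Y/Z into f, then multiply by Z^2.
  monomial 1·x^2·y^0 ↦ 1·X^2·Y^0·Z^0.
  monomial -1·x^1·y^1 ↦ -1·X^1·Y^1·Z^0.
  monomial -1·x^1·y^0 ↦ -1·X^1·Y^0·Z^1.
  monomial 1·x^0·y^2 ↦ 1·X^0·Y^2·Z^0.
  monomial 2·x^0·y^0 ↦ 2·X^0·Y^0·Z^2.
Collecting: F(X, Y, Z) = X**2 - X*Y - X*Z + Y**2 + 2*Z**2.


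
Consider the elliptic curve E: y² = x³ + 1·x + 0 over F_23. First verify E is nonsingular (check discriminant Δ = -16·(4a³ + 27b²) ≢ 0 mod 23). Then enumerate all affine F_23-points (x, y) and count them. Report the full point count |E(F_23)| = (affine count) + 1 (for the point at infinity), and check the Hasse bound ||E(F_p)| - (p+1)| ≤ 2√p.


Affine points = {(0, 0), (1, 5), (1, 18), (9, 5), (9, 18), (11, 10), (11, 13), (13, 5), (13, 18), (15, 3), (15, 20), (16, 8), (16, 15), (17, 10), (17, 13), (18, 10), (18, 13), (19, 1), (19, 22), (20, 4), (20, 19), (21, 6), (21, 17)}; affine count = 23; |E(F_23)| = 24.

Discriminant check: Δ ∝ 4a³ + 27b² = 4·1³ + 27·0² = 4·1 + 27·0 ≡ 4 (mod 23). Nonzero ⇒ E is nonsingular.
For each x ∈ F_23, compute rhs = x³ + 1·x + 0 mod 23, then count y ∈ F_23 with y² ≡ rhs.
  x = 0: rhs = 0, matching y values: 0 (1 points).
  x = 1: rhs = 2, matching y values: 5, 18 (2 points).
  x = 2: rhs = 10, matching y values: none (0 points).
  x = 3: rhs = 7, matching y values: none (0 points).
  x = 4: rhs = 22, matching y values: none (0 points).
  x = 5: rhs = 15, matching y values: none (0 points).
  x = 6: rhs = 15, matching y values: none (0 points).
  x = 7: rhs = 5, matching y values: none (0 points).
  x = 8: rhs = 14, matching y values: none (0 points).
  x = 9: rhs = 2, matching y values: 5, 18 (2 points).
  x = 10: rhs = 21, matching y values: none (0 points).
  x = 11: rhs = 8, matching y values: 10, 13 (2 points).
  x = 12: rhs = 15, matching y values: none (0 points).
  x = 13: rhs = 2, matching y values: 5, 18 (2 points).
  x = 14: rhs = 21, matching y values: none (0 points).
  x = 15: rhs = 9, matching y values: 3, 20 (2 points).
  x = 16: rhs = 18, matching y values: 8, 15 (2 points).
  x = 17: rhs = 8, matching y values: 10, 13 (2 points).
  x = 18: rhs = 8, matching y values: 10, 13 (2 points).
  x = 19: rhs = 1, matching y values: 1, 22 (2 points).
  x = 20: rhs = 16, matching y values: 4, 19 (2 points).
  x = 21: rhs = 13, matching y values: 6, 17 (2 points).
  x = 22: rhs = 21, matching y values: none (0 points).
Total affine count: 23.
Full point count |E(F_23)| = 23 + 1 = 24.
Hasse bound: |24 − (23+1)| = |0| = 0 ≤ 2√23 ≈ 9.5917 ✓.


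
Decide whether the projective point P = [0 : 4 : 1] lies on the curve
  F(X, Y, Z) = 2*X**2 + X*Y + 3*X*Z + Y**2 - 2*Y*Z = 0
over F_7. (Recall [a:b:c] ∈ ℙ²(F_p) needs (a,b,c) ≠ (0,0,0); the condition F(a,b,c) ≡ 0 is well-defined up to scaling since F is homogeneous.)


F(0,4,1) ≡ 1 (mod 7); P is NOT on the curve.

Evaluate F(0, 4, 1) term-by-term (mod 7).
  2*X**2 ↦ 2·0·1·1 = 0
  X*Y ↦ 1·0·4·1 = 0
  3*X*Z ↦ 3·0·1·1 = 0
  Y**2 ↦ 1·1·16·1 = 16
  -2*Y*Z ↦ -2·1·4·1 = -8
Sum: F(0, 4, 1) = (0) + (0) + (0) + (16) + (-8) = 8.
Reducing mod 7: 8 ≡ 1 (mod 7).
Since F(a, b, c) ≡ 1 ≠ 0 (mod 7), P does NOT lie on the curve.


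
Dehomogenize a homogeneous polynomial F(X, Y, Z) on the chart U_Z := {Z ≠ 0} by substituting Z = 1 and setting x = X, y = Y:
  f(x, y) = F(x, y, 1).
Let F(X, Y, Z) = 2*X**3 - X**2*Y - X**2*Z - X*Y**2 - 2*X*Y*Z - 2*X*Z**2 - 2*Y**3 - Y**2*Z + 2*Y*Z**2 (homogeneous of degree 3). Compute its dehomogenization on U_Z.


f(x, y) = 2*x**3 - x**2*y - x**2 - x*y**2 - 2*x*y - 2*x - 2*y**3 - y**2 + 2*y

On U_Z we set Z = 1. Each monomial c·X^i·Y^j·Z^k in F becomes c·x^i·y^j·1^k = c·x^i·y^j.
Substituting Z = 1: F(X, Y, 1) = 2*x**3 - x**2*y - x**2 - x*y**2 - 2*x*y - 2*x - 2*y**3 - y**2 + 2*y.
Note: deg(f) ≤ deg(F) = 3; strict inequality happens when F is divisible by Z (lost terms).


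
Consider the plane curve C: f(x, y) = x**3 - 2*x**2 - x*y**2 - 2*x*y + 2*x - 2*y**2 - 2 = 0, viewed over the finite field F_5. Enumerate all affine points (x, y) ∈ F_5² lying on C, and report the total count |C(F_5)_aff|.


Affine F_5-points: {(0, 2), (0, 3), (3, 3), (4, 3), (4, 4)}; count = 5.

For each of the 25 pairs (x, y) ∈ F_5², evaluate f(x, y) mod 5. Record the zeros.
  x = 0: [0↦3, 1↦1, 2↦0, 3↦0, 4↦1]  zeros at y ∈ {2, 3}
  x = 1: [0↦4, 1↦4, 2↦3, 3↦1, 4↦3]  zeros at y ∈ ∅
  x = 2: [0↦2, 1↦4, 2↦3, 3↦4, 4↦2]  zeros at y ∈ ∅
  x = 3: [0↦3, 1↦2, 2↦1, 3↦0, 4↦4]  zeros at y ∈ {3}
  x = 4: [0↦3, 1↦4, 2↦3, 3↦0, 4↦0]  zeros at y ∈ {3, 4}
Collecting zeros: affine points = {(0, 2), (0, 3), (3, 3), (4, 3), (4, 4)}.
Total count |C(F_5)_aff| = 5.


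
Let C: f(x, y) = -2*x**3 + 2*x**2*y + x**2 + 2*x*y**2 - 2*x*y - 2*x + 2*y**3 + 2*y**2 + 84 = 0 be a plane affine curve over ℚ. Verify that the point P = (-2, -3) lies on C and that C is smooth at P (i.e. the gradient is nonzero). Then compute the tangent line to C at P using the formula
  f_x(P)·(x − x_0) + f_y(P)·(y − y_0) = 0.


Tangent line at P: 18*x + 78*y + 270 = 0.

Step 1: f(-2, -3) = 0, so P lies on C.
Step 2: partial derivatives
  f_x(x, y) = -6*x**2 + 4*x*y + 2*x + 2*y**2 - 2*y - 2, f_y(x, y) = 2*x**2 + 4*x*y - 2*x + 6*y**2 + 4*y.
  f_x(P) = 18, f_y(P) = 78 (gradient nonzero, so P is smooth).
Step 3: tangent line at P: 18·(x − -2) + 78·(y − -3) = 0.
Expanding: 18*x + 78*y + 270 = 0.


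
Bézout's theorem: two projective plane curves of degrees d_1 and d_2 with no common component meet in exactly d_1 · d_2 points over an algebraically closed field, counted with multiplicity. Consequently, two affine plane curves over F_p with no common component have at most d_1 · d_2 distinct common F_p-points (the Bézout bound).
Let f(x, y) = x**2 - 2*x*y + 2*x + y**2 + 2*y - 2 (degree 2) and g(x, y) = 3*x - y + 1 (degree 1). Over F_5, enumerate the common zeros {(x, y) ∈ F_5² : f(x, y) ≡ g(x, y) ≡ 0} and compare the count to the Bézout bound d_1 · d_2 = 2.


Common zeros: ∅; count = 0; Bézout bound = 2.

deg(f) = 2, deg(g) = 1, so Bézout bound = 2.
Scan x ∈ F_5. For each x, list the y ∈ F_5 with f(x, y) ≡ 0 and those with g(x, y) ≡ 0 (mod 5); the common zeros in that column are the intersection.
  x = 0: f ≡ 0 at y ∈ ∅; g ≡ 0 at y ∈ {1}; common: ∅.
  x = 1: f ≡ 0 at y ∈ {2, 3}; g ≡ 0 at y ∈ {4}; common: ∅.
  x = 2: f ≡ 0 at y ∈ {1}; g ≡ 0 at y ∈ {2}; common: ∅.
  x = 3: f ≡ 0 at y ∈ {1, 3}; g ≡ 0 at y ∈ {0}; common: ∅.
  x = 4: f ≡ 0 at y ∈ ∅; g ≡ 0 at y ∈ {3}; common: ∅.
Collecting: common zeros = ∅, so the count is 0.
Comparison with the Bézout bound: 0 ≤ 2 = deg(f)·deg(g), as expected for curves with no common component (the affine F_5-count falls short of the bound because intersections may lie at infinity, over extension fields, or carry multiplicity).


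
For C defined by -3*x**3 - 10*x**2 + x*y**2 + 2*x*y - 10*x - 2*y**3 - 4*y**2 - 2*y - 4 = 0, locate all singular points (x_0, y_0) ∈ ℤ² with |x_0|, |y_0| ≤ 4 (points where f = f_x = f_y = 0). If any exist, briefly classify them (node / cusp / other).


Singular points: {(-1, -1)}; classification: node.

Compute partial derivatives:
  f_x = -9*x**2 - 20*x + y**2 + 2*y - 10.
  f_y = 2*x*y + 2*x - 6*y**2 - 8*y - 2.
Scan x_0 ∈ {−4, ..., 4}. For each x_0, f_y(x_0, y) is a polynomial in y; find its integer roots y ∈ {−4, ..., 4}, then test f_x and f at those candidates.
  x = -4: f_y(-4, y) = -6*y**2 - 16*y - 10; vanishes at y ∈ {-1}. (-4, -1): f_x = -75 ≠ 0.
  x = -3: f_y(-3, y) = -6*y**2 - 14*y - 8; vanishes at y ∈ {-1}. (-3, -1): f_x = -32 ≠ 0.
  x = -2: f_y(-2, y) = -6*y**2 - 12*y - 6; vanishes at y ∈ {-1}. (-2, -1): f_x = -7 ≠ 0.
  x = -1: f_y(-1, y) = -6*y**2 - 10*y - 4; vanishes at y ∈ {-1}. (-1, -1): f_x = 0, f = 0 — SINGULAR.
  x = 0: f_y(0, y) = -6*y**2 - 8*y - 2; vanishes at y ∈ {-1}. (0, -1): f_x = -11 ≠ 0.
  x = 1: f_y(1, y) = -6*y**2 - 6*y; vanishes at y ∈ {-1, 0}. (1, -1): f_x = -40 ≠ 0; (1, 0): f_x = -39 ≠ 0.
  x = 2: f_y(2, y) = -6*y**2 - 4*y + 2; vanishes at y ∈ {-1}. (2, -1): f_x = -87 ≠ 0.
  x = 3: f_y(3, y) = -6*y**2 - 2*y + 4; vanishes at y ∈ {-1}. (3, -1): f_x = -152 ≠ 0.
  x = 4: f_y(4, y) = 6 - 6*y**2; vanishes at y ∈ {-1, 1}. (4, -1): f_x = -235 ≠ 0; (4, 1): f_x = -231 ≠ 0.
Only singular point on the grid: (-1, -1).
Classify: substitute x = -1 + u, y = -1 + v and expand: f = -3*u**3 - u**2 + u*v**2 - 2*v**3 + v**2.
No constant or linear terms (consistent with a singular point). Quadratic part: -u**2 + v**2. Cubic part: -3*u**3 + u*v**2 - 2*v**3.
The quadratic part v**2 - u**2 = (v − u)(v + u) splits into two distinct linear factors, so there are two distinct tangent lines y − -1 = ±(x − -1) — this is a node (ordinary double point).
Classification: node.


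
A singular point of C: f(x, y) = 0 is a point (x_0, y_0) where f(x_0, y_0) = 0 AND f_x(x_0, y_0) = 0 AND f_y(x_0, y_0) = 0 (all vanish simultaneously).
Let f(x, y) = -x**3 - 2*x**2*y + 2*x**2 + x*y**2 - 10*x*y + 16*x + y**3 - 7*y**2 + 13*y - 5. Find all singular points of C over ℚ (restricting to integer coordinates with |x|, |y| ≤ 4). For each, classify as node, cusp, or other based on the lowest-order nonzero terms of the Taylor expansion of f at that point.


Singular points: {(-1, 3)}; classification: node.

Compute partial derivatives:
  f_x = -3*x**2 - 4*x*y + 4*x + y**2 - 10*y + 16.
  f_y = -2*x**2 + 2*x*y - 10*x + 3*y**2 - 14*y + 13.
Scan x_0 ∈ {−4, ..., 4}. For each x_0, f_y(x_0, y) is a polynomial in y; find its integer roots y ∈ {−4, ..., 4}, then test f_x and f at those candidates.
  x = -4: f_y(-4, y) = 3*y**2 - 22*y + 21; no integer root y with |y| ≤ 4.
  x = -3: f_y(-3, y) = 3*y**2 - 20*y + 25; no integer root y with |y| ≤ 4.
  x = -2: f_y(-2, y) = 3*y**2 - 18*y + 25; no integer root y with |y| ≤ 4.
  x = -1: f_y(-1, y) = 3*y**2 - 16*y + 21; vanishes at y ∈ {3}. (-1, 3): f_x = 0, f = 0 — SINGULAR.
  x = 0: f_y(0, y) = 3*y**2 - 14*y + 13; no integer root y with |y| ≤ 4.
  x = 1: f_y(1, y) = 3*y**2 - 12*y + 1; no integer root y with |y| ≤ 4.
  x = 2: f_y(2, y) = 3*y**2 - 10*y - 15; no integer root y with |y| ≤ 4.
  x = 3: f_y(3, y) = 3*y**2 - 8*y - 35; no integer root y with |y| ≤ 4.
  x = 4: f_y(4, y) = 3*y**2 - 6*y - 59; no integer root y with |y| ≤ 4.
Only singular point on the grid: (-1, 3).
Classify: substitute x = -1 + u, y = 3 + v and expand: f = -u**3 - 2*u**2*v - u**2 + u*v**2 + v**3 + v**2.
No constant or linear terms (consistent with a singular point). Quadratic part: -u**2 + v**2. Cubic part: -u**3 - 2*u**2*v + u*v**2 + v**3.
The quadratic part v**2 - u**2 = (v − u)(v + u) splits into two distinct linear factors, so there are two distinct tangent lines y − 3 = ±(x − -1) — this is a node (ordinary double point).
Classification: node.


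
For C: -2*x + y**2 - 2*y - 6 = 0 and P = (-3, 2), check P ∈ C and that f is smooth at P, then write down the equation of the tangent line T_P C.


Tangent line at P: -2*x + 2*y - 10 = 0.

Step 1: f(-3, 2) = 0, so P lies on C.
Step 2: partial derivatives
  f_x(x, y) = -2, f_y(x, y) = 2*y - 2.
  f_x(P) = -2, f_y(P) = 2 (gradient nonzero, so P is smooth).
Step 3: tangent line at P: -2·(x − -3) + 2·(y − 2) = 0.
Expanding: -2*x + 2*y - 10 = 0.


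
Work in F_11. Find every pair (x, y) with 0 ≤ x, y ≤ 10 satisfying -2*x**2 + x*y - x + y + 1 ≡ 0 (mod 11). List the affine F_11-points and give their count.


Affine F_11-points: {(0, 10), (1, 1), (2, 3), (3, 5), (4, 7), (5, 9), (6, 0), (7, 2), (8, 4), (9, 6), (10, 0), (10, 1), (10, 2), (10, 3), (10, 4), (10, 5), (10, 6), (10, 7), (10, 8), (10, 9), (10, 10)}; count = 21.

For each of the 121 pairs (x, y) ∈ F_11², evaluate f(x, y) mod 11. Record the zeros.
  x = 0: [0↦1, 1↦2, 2↦3, 3↦4, 4↦5, 5↦6, 6↦7, 7↦8, 8↦9, 9↦10, 10↦0]  zeros at y ∈ {10}
  x = 1: [0↦9, 1↦0, 2↦2, 3↦4, 4↦6, 5↦8, 6↦10, 7↦1, 8↦3, 9↦5, 10↦7]  zeros at y ∈ {1}
  x = 2: [0↦2, 1↦5, 2↦8, 3↦0, 4↦3, 5↦6, 6↦9, 7↦1, 8↦4, 9↦7, 10↦10]  zeros at y ∈ {3}
  x = 3: [0↦2, 1↦6, 2↦10, 3↦3, 4↦7, 5↦0, 6↦4, 7↦8, 8↦1, 9↦5, 10↦9]  zeros at y ∈ {5}
  x = 4: [0↦9, 1↦3, 2↦8, 3↦2, 4↦7, 5↦1, 6↦6, 7↦0, 8↦5, 9↦10, 10↦4]  zeros at y ∈ {7}
  x = 5: [0↦1, 1↦7, 2↦2, 3↦8, 4↦3, 5↦9, 6↦4, 7↦10, 8↦5, 9↦0, 10↦6]  zeros at y ∈ {9}
  x = 6: [0↦0, 1↦7, 2↦3, 3↦10, 4↦6, 5↦2, 6↦9, 7↦5, 8↦1, 9↦8, 10↦4]  zeros at y ∈ {0}
  x = 7: [0↦6, 1↦3, 2↦0, 3↦8, 4↦5, 5↦2, 6↦10, 7↦7, 8↦4, 9↦1, 10↦9]  zeros at y ∈ {2}
  x = 8: [0↦8, 1↦6, 2↦4, 3↦2, 4↦0, 5↦9, 6↦7, 7↦5, 8↦3, 9↦1, 10↦10]  zeros at y ∈ {4}
  x = 9: [0↦6, 1↦5, 2↦4, 3↦3, 4↦2, 5↦1, 6↦0, 7↦10, 8↦9, 9↦8, 10↦7]  zeros at y ∈ {6}
  x = 10: [0↦0, 1↦0, 2↦0, 3↦0, 4↦0, 5↦0, 6↦0, 7↦0, 8↦0, 9↦0, 10↦0]  zeros at y ∈ {0, 1, 2, 3, 4, 5, 6, 7, 8, 9, 10}
Collecting zeros: affine points = {(0, 10), (1, 1), (2, 3), (3, 5), (4, 7), (5, 9), (6, 0), (7, 2), (8, 4), (9, 6), (10, 0), (10, 1), (10, 2), (10, 3), (10, 4), (10, 5), (10, 6), (10, 7), (10, 8), (10, 9), (10, 10)}.
Total count |C(F_11)_aff| = 21.


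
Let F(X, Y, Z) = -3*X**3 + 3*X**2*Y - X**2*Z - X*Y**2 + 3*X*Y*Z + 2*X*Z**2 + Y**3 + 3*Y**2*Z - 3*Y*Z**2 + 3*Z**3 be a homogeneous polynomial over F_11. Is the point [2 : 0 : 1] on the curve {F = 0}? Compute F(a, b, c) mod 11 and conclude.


F(2,0,1) ≡ 1 (mod 11); P is NOT on the curve.

Evaluate F(2, 0, 1) term-by-term (mod 11).
  -3*X**3 ↦ -3·8·1·1 = -24
  3*X**2*Y ↦ 3·4·0·1 = 0
  -X**2*Z ↦ -1·4·1·1 = -4
  -X*Y**2 ↦ -1·2·0·1 = 0
  3*X*Y*Z ↦ 3·2·0·1 = 0
  2*X*Z**2 ↦ 2·2·1·1 = 4
  Y**3 ↦ 1·1·0·1 = 0
  3*Y**2*Z ↦ 3·1·0·1 = 0
  -3*Y*Z**2 ↦ -3·1·0·1 = 0
  3*Z**3 ↦ 3·1·1·1 = 3
Sum: F(2, 0, 1) = (-24) + (0) + (-4) + (0) + (0) + (4) + (0) + (0) + (0) + (3) = -21.
Reducing mod 11: -21 ≡ 1 (mod 11).
Since F(a, b, c) ≡ 1 ≠ 0 (mod 11), P does NOT lie on the curve.


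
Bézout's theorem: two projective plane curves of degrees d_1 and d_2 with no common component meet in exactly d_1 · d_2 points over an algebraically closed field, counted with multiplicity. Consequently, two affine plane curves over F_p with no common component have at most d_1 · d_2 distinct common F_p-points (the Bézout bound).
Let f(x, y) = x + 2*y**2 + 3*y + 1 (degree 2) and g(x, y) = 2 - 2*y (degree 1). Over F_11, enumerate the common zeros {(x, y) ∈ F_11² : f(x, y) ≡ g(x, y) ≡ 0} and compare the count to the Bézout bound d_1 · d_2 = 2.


Common zeros: {(5, 1)}; count = 1; Bézout bound = 2.

deg(f) = 2, deg(g) = 1, so Bézout bound = 2.
Scan x ∈ F_11. For each x, list the y ∈ F_11 with f(x, y) ≡ 0 and those with g(x, y) ≡ 0 (mod 11); the common zeros in that column are the intersection.
  x = 0: f ≡ 0 at y ∈ {5, 10}; g ≡ 0 at y ∈ {1}; common: ∅.
  x = 1: f ≡ 0 at y ∈ {7, 8}; g ≡ 0 at y ∈ {1}; common: ∅.
  x = 2: f ≡ 0 at y ∈ ∅; g ≡ 0 at y ∈ {1}; common: ∅.
  x = 3: f ≡ 0 at y ∈ ∅; g ≡ 0 at y ∈ {1}; common: ∅.
  x = 4: f ≡ 0 at y ∈ ∅; g ≡ 0 at y ∈ {1}; common: ∅.
  x = 5: f ≡ 0 at y ∈ {1, 3}; g ≡ 0 at y ∈ {1}; common: {1}.
  x = 6: f ≡ 0 at y ∈ ∅; g ≡ 0 at y ∈ {1}; common: ∅.
  x = 7: f ≡ 0 at y ∈ {2}; g ≡ 0 at y ∈ {1}; common: ∅.
  x = 8: f ≡ 0 at y ∈ {6, 9}; g ≡ 0 at y ∈ {1}; common: ∅.
  x = 9: f ≡ 0 at y ∈ ∅; g ≡ 0 at y ∈ {1}; common: ∅.
  x = 10: f ≡ 0 at y ∈ {0, 4}; g ≡ 0 at y ∈ {1}; common: ∅.
Collecting: common zeros = {(5, 1)}, so the count is 1.
Comparison with the Bézout bound: 1 ≤ 2 = deg(f)·deg(g), as expected for curves with no common component (the affine F_11-count falls short of the bound because intersections may lie at infinity, over extension fields, or carry multiplicity).


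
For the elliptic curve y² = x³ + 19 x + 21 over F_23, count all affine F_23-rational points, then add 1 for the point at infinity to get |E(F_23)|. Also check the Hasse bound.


Affine points = {(1, 8), (1, 15), (3, 6), (3, 17), (4, 0), (6, 11), (6, 12), (8, 8), (8, 15), (9, 1), (9, 22), (13, 2), (13, 21), (14, 8), (14, 15), (15, 1), (15, 22), (17, 6), (17, 17), (18, 10), (18, 13), (20, 11), (20, 12), (22, 1), (22, 22)}; affine count = 25; |E(F_23)| = 26.

Discriminant check: Δ ∝ 4a³ + 27b² = 4·19³ + 27·21² = 4·6859 + 27·441 ≡ 13 (mod 23). Nonzero ⇒ E is nonsingular.
For each x ∈ F_23, compute rhs = x³ + 19·x + 21 mod 23, then count y ∈ F_23 with y² ≡ rhs.
  x = 0: rhs = 21, matching y values: none (0 points).
  x = 1: rhs = 18, matching y values: 8, 15 (2 points).
  x = 2: rhs = 21, matching y values: none (0 points).
  x = 3: rhs = 13, matching y values: 6, 17 (2 points).
  x = 4: rhs = 0, matching y values: 0 (1 points).
  x = 5: rhs = 11, matching y values: none (0 points).
  x = 6: rhs = 6, matching y values: 11, 12 (2 points).
  x = 7: rhs = 14, matching y values: none (0 points).
  x = 8: rhs = 18, matching y values: 8, 15 (2 points).
  x = 9: rhs = 1, matching y values: 1, 22 (2 points).
  x = 10: rhs = 15, matching y values: none (0 points).
  x = 11: rhs = 20, matching y values: none (0 points).
  x = 12: rhs = 22, matching y values: none (0 points).
  x = 13: rhs = 4, matching y values: 2, 21 (2 points).
  x = 14: rhs = 18, matching y values: 8, 15 (2 points).
  x = 15: rhs = 1, matching y values: 1, 22 (2 points).
  x = 16: rhs = 5, matching y values: none (0 points).
  x = 17: rhs = 13, matching y values: 6, 17 (2 points).
  x = 18: rhs = 8, matching y values: 10, 13 (2 points).
  x = 19: rhs = 19, matching y values: none (0 points).
  x = 20: rhs = 6, matching y values: 11, 12 (2 points).
  x = 21: rhs = 21, matching y values: none (0 points).
  x = 22: rhs = 1, matching y values: 1, 22 (2 points).
Total affine count: 25.
Full point count |E(F_23)| = 25 + 1 = 26.
Hasse bound: |26 − (23+1)| = |2| = 2 ≤ 2√23 ≈ 9.5917 ✓.


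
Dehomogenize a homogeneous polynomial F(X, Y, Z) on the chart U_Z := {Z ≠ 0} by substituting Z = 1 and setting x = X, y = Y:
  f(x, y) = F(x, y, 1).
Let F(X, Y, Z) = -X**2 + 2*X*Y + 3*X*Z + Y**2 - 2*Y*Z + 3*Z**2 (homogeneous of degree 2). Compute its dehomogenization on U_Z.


f(x, y) = -x**2 + 2*x*y + 3*x + y**2 - 2*y + 3

On U_Z we set Z = 1. Each monomial c·X^i·Y^j·Z^k in F becomes c·x^i·y^j·1^k = c·x^i·y^j.
Substituting Z = 1: F(X, Y, 1) = -x**2 + 2*x*y + 3*x + y**2 - 2*y + 3.
Note: deg(f) ≤ deg(F) = 2; strict inequality happens when F is divisible by Z (lost terms).


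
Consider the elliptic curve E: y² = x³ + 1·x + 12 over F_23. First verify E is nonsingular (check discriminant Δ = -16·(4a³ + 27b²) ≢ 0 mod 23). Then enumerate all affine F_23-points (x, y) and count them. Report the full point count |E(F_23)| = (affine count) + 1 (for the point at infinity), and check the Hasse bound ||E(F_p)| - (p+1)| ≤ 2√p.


Affine points = {(0, 9), (0, 14), (5, 2), (5, 21), (6, 2), (6, 21), (8, 7), (8, 16), (12, 2), (12, 21), (19, 6), (19, 17), (21, 5), (21, 18)}; affine count = 14; |E(F_23)| = 15.

Discriminant check: Δ ∝ 4a³ + 27b² = 4·1³ + 27·12² = 4·1 + 27·144 ≡ 5 (mod 23). Nonzero ⇒ E is nonsingular.
For each x ∈ F_23, compute rhs = x³ + 1·x + 12 mod 23, then count y ∈ F_23 with y² ≡ rhs.
  x = 0: rhs = 12, matching y values: 9, 14 (2 points).
  x = 1: rhs = 14, matching y values: none (0 points).
  x = 2: rhs = 22, matching y values: none (0 points).
  x = 3: rhs = 19, matching y values: none (0 points).
  x = 4: rhs = 11, matching y values: none (0 points).
  x = 5: rhs = 4, matching y values: 2, 21 (2 points).
  x = 6: rhs = 4, matching y values: 2, 21 (2 points).
  x = 7: rhs = 17, matching y values: none (0 points).
  x = 8: rhs = 3, matching y values: 7, 16 (2 points).
  x = 9: rhs = 14, matching y values: none (0 points).
  x = 10: rhs = 10, matching y values: none (0 points).
  x = 11: rhs = 20, matching y values: none (0 points).
  x = 12: rhs = 4, matching y values: 2, 21 (2 points).
  x = 13: rhs = 14, matching y values: none (0 points).
  x = 14: rhs = 10, matching y values: none (0 points).
  x = 15: rhs = 21, matching y values: none (0 points).
  x = 16: rhs = 7, matching y values: none (0 points).
  x = 17: rhs = 20, matching y values: none (0 points).
  x = 18: rhs = 20, matching y values: none (0 points).
  x = 19: rhs = 13, matching y values: 6, 17 (2 points).
  x = 20: rhs = 5, matching y values: none (0 points).
  x = 21: rhs = 2, matching y values: 5, 18 (2 points).
  x = 22: rhs = 10, matching y values: none (0 points).
Total affine count: 14.
Full point count |E(F_23)| = 14 + 1 = 15.
Hasse bound: |15 − (23+1)| = |-9| = 9 ≤ 2√23 ≈ 9.5917 ✓.


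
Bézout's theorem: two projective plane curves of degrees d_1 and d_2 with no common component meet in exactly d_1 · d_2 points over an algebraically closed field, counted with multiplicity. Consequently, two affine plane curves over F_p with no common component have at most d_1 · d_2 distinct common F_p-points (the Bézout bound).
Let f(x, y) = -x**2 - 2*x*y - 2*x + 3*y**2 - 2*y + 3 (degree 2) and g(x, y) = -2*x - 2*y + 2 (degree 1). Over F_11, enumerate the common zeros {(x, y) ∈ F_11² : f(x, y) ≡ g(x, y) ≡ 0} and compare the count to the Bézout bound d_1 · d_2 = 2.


Common zeros: {(1, 0)}; count = 1; Bézout bound = 2.

deg(f) = 2, deg(g) = 1, so Bézout bound = 2.
Scan x ∈ F_11. For each x, list the y ∈ F_11 with f(x, y) ≡ 0 and those with g(x, y) ≡ 0 (mod 11); the common zeros in that column are the intersection.
  x = 0: f ≡ 0 at y ∈ {2, 6}; g ≡ 0 at y ∈ {1}; common: ∅.
  x = 1: f ≡ 0 at y ∈ {0, 5}; g ≡ 0 at y ∈ {0}; common: {0}.
  x = 2: f ≡ 0 at y ∈ ∅; g ≡ 0 at y ∈ {10}; common: ∅.
  x = 3: f ≡ 0 at y ∈ ∅; g ≡ 0 at y ∈ {9}; common: ∅.
  x = 4: f ≡ 0 at y ∈ {9}; g ≡ 0 at y ∈ {8}; common: ∅.
  x = 5: f ≡ 0 at y ∈ {2}; g ≡ 0 at y ∈ {7}; common: ∅.
  x = 6: f ≡ 0 at y ∈ ∅; g ≡ 0 at y ∈ {6}; common: ∅.
  x = 7: f ≡ 0 at y ∈ ∅; g ≡ 0 at y ∈ {5}; common: ∅.
  x = 8: f ≡ 0 at y ∈ {0, 6}; g ≡ 0 at y ∈ {4}; common: ∅.
  x = 9: f ≡ 0 at y ∈ {5, 9}; g ≡ 0 at y ∈ {3}; common: ∅.
  x = 10: f ≡ 0 at y ∈ ∅; g ≡ 0 at y ∈ {2}; common: ∅.
Collecting: common zeros = {(1, 0)}, so the count is 1.
Comparison with the Bézout bound: 1 ≤ 2 = deg(f)·deg(g), as expected for curves with no common component (the affine F_11-count falls short of the bound because intersections may lie at infinity, over extension fields, or carry multiplicity).


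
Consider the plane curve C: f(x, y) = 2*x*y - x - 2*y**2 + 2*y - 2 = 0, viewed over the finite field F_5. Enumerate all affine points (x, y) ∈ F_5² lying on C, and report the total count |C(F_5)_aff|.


Affine F_5-points: {(2, 1), (2, 2), (3, 0), (3, 4)}; count = 4.

For each of the 25 pairs (x, y) ∈ F_5², evaluate f(x, y) mod 5. Record the zeros.
  x = 0: [0↦3, 1↦3, 2↦4, 3↦1, 4↦4]  zeros at y ∈ ∅
  x = 1: [0↦2, 1↦4, 2↦2, 3↦1, 4↦1]  zeros at y ∈ ∅
  x = 2: [0↦1, 1↦0, 2↦0, 3↦1, 4↦3]  zeros at y ∈ {1, 2}
  x = 3: [0↦0, 1↦1, 2↦3, 3↦1, 4↦0]  zeros at y ∈ {0, 4}
  x = 4: [0↦4, 1↦2, 2↦1, 3↦1, 4↦2]  zeros at y ∈ ∅
Collecting zeros: affine points = {(2, 1), (2, 2), (3, 0), (3, 4)}.
Total count |C(F_5)_aff| = 4.


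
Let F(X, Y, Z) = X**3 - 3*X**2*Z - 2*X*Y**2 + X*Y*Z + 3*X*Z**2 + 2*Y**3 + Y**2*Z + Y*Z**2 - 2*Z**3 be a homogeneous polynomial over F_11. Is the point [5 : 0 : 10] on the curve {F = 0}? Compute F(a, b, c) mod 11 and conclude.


F(5,0,10) ≡ 8 (mod 11); P is NOT on the curve.

Evaluate F(5, 0, 10) term-by-term (mod 11).
  X**3 ↦ 1·125·1·1 = 125
  -3*X**2*Z ↦ -3·25·1·10 = -750
  -2*X*Y**2 ↦ -2·5·0·1 = 0
  X*Y*Z ↦ 1·5·0·10 = 0
  3*X*Z**2 ↦ 3·5·1·100 = 1500
  2*Y**3 ↦ 2·1·0·1 = 0
  Y**2*Z ↦ 1·1·0·10 = 0
  Y*Z**2 ↦ 1·1·0·100 = 0
  -2*Z**3 ↦ -2·1·1·1000 = -2000
Sum: F(5, 0, 10) = (125) + (-750) + (0) + (0) + (1500) + (0) + (0) + (0) + (-2000) = -1125.
Reducing mod 11: -1125 ≡ 8 (mod 11).
Since F(a, b, c) ≡ 8 ≠ 0 (mod 11), P does NOT lie on the curve.


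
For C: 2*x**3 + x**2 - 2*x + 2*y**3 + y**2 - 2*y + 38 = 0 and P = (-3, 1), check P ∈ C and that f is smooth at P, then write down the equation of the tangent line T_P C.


Tangent line at P: 46*x + 6*y + 132 = 0.

Step 1: f(-3, 1) = 0, so P lies on C.
Step 2: partial derivatives
  f_x(x, y) = 6*x**2 + 2*x - 2, f_y(x, y) = 6*y**2 + 2*y - 2.
  f_x(P) = 46, f_y(P) = 6 (gradient nonzero, so P is smooth).
Step 3: tangent line at P: 46·(x − -3) + 6·(y − 1) = 0.
Expanding: 46*x + 6*y + 132 = 0.


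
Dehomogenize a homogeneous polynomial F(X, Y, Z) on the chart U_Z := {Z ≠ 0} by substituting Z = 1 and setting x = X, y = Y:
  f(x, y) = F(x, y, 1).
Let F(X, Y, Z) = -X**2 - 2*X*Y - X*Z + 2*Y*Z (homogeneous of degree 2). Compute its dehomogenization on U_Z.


f(x, y) = -x**2 - 2*x*y - x + 2*y

On U_Z we set Z = 1. Each monomial c·X^i·Y^j·Z^k in F becomes c·x^i·y^j·1^k = c·x^i·y^j.
Substituting Z = 1: F(X, Y, 1) = -x**2 - 2*x*y - x + 2*y.
Note: deg(f) ≤ deg(F) = 2; strict inequality happens when F is divisible by Z (lost terms).


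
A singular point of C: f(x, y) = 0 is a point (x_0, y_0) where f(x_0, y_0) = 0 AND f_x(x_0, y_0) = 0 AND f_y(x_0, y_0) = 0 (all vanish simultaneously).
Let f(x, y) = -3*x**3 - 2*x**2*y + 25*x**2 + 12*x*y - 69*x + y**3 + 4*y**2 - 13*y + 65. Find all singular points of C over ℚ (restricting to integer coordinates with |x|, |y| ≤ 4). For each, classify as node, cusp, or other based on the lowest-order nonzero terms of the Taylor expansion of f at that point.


Singular points: {(3, -1)}; classification: cusp.

Compute partial derivatives:
  f_x = -9*x**2 - 4*x*y + 50*x + 12*y - 69.
  f_y = -2*x**2 + 12*x + 3*y**2 + 8*y - 13.
Scan x_0 ∈ {−4, ..., 4}. For each x_0, f_y(x_0, y) is a polynomial in y; find its integer roots y ∈ {−4, ..., 4}, then test f_x and f at those candidates.
  x = -4: f_y(-4, y) = 3*y**2 + 8*y - 93; no integer root y with |y| ≤ 4.
  x = -3: f_y(-3, y) = 3*y**2 + 8*y - 67; no integer root y with |y| ≤ 4.
  x = -2: f_y(-2, y) = 3*y**2 + 8*y - 45; no integer root y with |y| ≤ 4.
  x = -1: f_y(-1, y) = 3*y**2 + 8*y - 27; no integer root y with |y| ≤ 4.
  x = 0: f_y(0, y) = 3*y**2 + 8*y - 13; no integer root y with |y| ≤ 4.
  x = 1: f_y(1, y) = 3*y**2 + 8*y - 3; vanishes at y ∈ {-3}. (1, -3): f_x = -52 ≠ 0.
  x = 2: f_y(2, y) = 3*y**2 + 8*y + 3; no integer root y with |y| ≤ 4.
  x = 3: f_y(3, y) = 3*y**2 + 8*y + 5; vanishes at y ∈ {-1}. (3, -1): f_x = 0, f = 0 — SINGULAR.
  x = 4: f_y(4, y) = 3*y**2 + 8*y + 3; no integer root y with |y| ≤ 4.
Only singular point on the grid: (3, -1).
Classify: substitute x = 3 + u, y = -1 + v and expand: f = -3*u**3 - 2*u**2*v + v**3 + v**2.
No constant or linear terms (consistent with a singular point). Quadratic part: v**2. Cubic part: -3*u**3 - 2*u**2*v + v**3.
The quadratic part v**2 is a perfect square, so there is a single (double) tangent line v = 0, i.e. y = -1. Restricting the cubic part to that line (v = 0) leaves -3*u**3 ≠ 0, so f is not divisible by v and the branch is v² ≈ 3*u**3 to lowest order — this is a cusp.
Classification: cusp.


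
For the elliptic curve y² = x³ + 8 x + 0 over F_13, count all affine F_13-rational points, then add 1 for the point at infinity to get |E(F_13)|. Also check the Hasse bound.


Affine points = {(0, 0), (1, 3), (1, 10), (3, 5), (3, 8), (5, 3), (5, 10), (6, 2), (6, 11), (7, 3), (7, 10), (8, 2), (8, 11), (10, 1), (10, 12), (12, 2), (12, 11)}; affine count = 17; |E(F_13)| = 18.

Discriminant check: Δ ∝ 4a³ + 27b² = 4·8³ + 27·0² = 4·512 + 27·0 ≡ 7 (mod 13). Nonzero ⇒ E is nonsingular.
For each x ∈ F_13, compute rhs = x³ + 8·x + 0 mod 13, then count y ∈ F_13 with y² ≡ rhs.
  x = 0: rhs = 0, matching y values: 0 (1 points).
  x = 1: rhs = 9, matching y values: 3, 10 (2 points).
  x = 2: rhs = 11, matching y values: none (0 points).
  x = 3: rhs = 12, matching y values: 5, 8 (2 points).
  x = 4: rhs = 5, matching y values: none (0 points).
  x = 5: rhs = 9, matching y values: 3, 10 (2 points).
  x = 6: rhs = 4, matching y values: 2, 11 (2 points).
  x = 7: rhs = 9, matching y values: 3, 10 (2 points).
  x = 8: rhs = 4, matching y values: 2, 11 (2 points).
  x = 9: rhs = 8, matching y values: none (0 points).
  x = 10: rhs = 1, matching y values: 1, 12 (2 points).
  x = 11: rhs = 2, matching y values: none (0 points).
  x = 12: rhs = 4, matching y values: 2, 11 (2 points).
Total affine count: 17.
Full point count |E(F_13)| = 17 + 1 = 18.
Hasse bound: |18 − (13+1)| = |4| = 4 ≤ 2√13 ≈ 7.2111 ✓.


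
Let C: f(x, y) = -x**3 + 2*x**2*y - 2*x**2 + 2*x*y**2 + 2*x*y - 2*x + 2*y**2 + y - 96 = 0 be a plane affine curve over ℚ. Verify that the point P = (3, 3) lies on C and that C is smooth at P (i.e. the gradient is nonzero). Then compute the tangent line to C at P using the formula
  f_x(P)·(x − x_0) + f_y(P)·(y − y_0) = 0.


Tangent line at P: 19*x + 73*y - 276 = 0.

Step 1: f(3, 3) = 0, so P lies on C.
Step 2: partial derivatives
  f_x(x, y) = -3*x**2 + 4*x*y - 4*x + 2*y**2 + 2*y - 2, f_y(x, y) = 2*x**2 + 4*x*y + 2*x + 4*y + 1.
  f_x(P) = 19, f_y(P) = 73 (gradient nonzero, so P is smooth).
Step 3: tangent line at P: 19·(x − 3) + 73·(y − 3) = 0.
Expanding: 19*x + 73*y - 276 = 0.


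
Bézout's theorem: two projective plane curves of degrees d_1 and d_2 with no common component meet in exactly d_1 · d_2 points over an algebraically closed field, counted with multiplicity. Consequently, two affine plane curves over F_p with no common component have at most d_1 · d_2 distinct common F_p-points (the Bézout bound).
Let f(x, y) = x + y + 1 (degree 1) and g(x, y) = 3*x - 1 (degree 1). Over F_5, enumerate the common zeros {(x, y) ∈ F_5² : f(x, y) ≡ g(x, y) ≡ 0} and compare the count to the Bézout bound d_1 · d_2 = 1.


Common zeros: {(2, 2)}; count = 1; Bézout bound = 1.

deg(f) = 1, deg(g) = 1, so Bézout bound = 1.
Scan x ∈ F_5. For each x, list the y ∈ F_5 with f(x, y) ≡ 0 and those with g(x, y) ≡ 0 (mod 5); the common zeros in that column are the intersection.
  x = 0: f ≡ 0 at y ∈ {4}; g ≡ 0 at y ∈ ∅; common: ∅.
  x = 1: f ≡ 0 at y ∈ {3}; g ≡ 0 at y ∈ ∅; common: ∅.
  x = 2: f ≡ 0 at y ∈ {2}; g ≡ 0 at y ∈ {0, 1, 2, 3, 4}; common: {2}.
  x = 3: f ≡ 0 at y ∈ {1}; g ≡ 0 at y ∈ ∅; common: ∅.
  x = 4: f ≡ 0 at y ∈ {0}; g ≡ 0 at y ∈ ∅; common: ∅.
Collecting: common zeros = {(2, 2)}, so the count is 1.
Comparison with the Bézout bound: 1 ≤ 1 = deg(f)·deg(g), as expected for curves with no common component (the bound is attained).


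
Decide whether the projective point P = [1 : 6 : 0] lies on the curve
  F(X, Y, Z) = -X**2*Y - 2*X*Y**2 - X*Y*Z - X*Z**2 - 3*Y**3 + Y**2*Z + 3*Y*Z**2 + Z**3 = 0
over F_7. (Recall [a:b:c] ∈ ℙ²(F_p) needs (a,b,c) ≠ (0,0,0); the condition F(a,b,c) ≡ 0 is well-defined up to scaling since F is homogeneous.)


F(1,6,0) ≡ 2 (mod 7); P is NOT on the curve.

Evaluate F(1, 6, 0) term-by-term (mod 7).
  -X**2*Y ↦ -1·1·6·1 = -6
  -2*X*Y**2 ↦ -2·1·36·1 = -72
  -X*Y*Z ↦ -1·1·6·0 = 0
  -X*Z**2 ↦ -1·1·1·0 = 0
  -3*Y**3 ↦ -3·1·216·1 = -648
  Y**2*Z ↦ 1·1·36·0 = 0
  3*Y*Z**2 ↦ 3·1·6·0 = 0
  Z**3 ↦ 1·1·1·0 = 0
Sum: F(1, 6, 0) = (-6) + (-72) + (0) + (0) + (-648) + (0) + (0) + (0) = -726.
Reducing mod 7: -726 ≡ 2 (mod 7).
Since F(a, b, c) ≡ 2 ≠ 0 (mod 7), P does NOT lie on the curve.


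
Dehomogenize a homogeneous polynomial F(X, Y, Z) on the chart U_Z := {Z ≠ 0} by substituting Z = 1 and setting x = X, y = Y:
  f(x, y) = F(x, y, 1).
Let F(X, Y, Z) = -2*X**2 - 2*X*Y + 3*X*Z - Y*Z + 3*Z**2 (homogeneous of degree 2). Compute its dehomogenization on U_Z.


f(x, y) = -2*x**2 - 2*x*y + 3*x - y + 3

On U_Z we set Z = 1. Each monomial c·X^i·Y^j·Z^k in F becomes c·x^i·y^j·1^k = c·x^i·y^j.
Substituting Z = 1: F(X, Y, 1) = -2*x**2 - 2*x*y + 3*x - y + 3.
Note: deg(f) ≤ deg(F) = 2; strict inequality happens when F is divisible by Z (lost terms).


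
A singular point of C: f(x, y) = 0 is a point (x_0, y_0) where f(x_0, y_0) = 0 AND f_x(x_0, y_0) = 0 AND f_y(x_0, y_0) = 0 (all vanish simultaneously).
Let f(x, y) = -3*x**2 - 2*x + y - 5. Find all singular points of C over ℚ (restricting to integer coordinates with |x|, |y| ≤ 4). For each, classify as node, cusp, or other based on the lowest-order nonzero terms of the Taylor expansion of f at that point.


No singular points in the scanned grid; C is smooth there.

Compute partial derivatives:
  f_x = -6*x - 2.
  f_y = 1.
f_y = 1 is a nonzero constant, so f_y never vanishes: no point (x, y) can satisfy f = f_x = f_y = 0. In particular no (x, y) ∈ {−4, ..., 4}² is singular; the curve is smooth.


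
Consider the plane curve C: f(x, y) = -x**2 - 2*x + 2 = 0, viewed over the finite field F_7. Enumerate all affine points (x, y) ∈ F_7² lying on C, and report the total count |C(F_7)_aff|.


Affine F_7-points: ∅; count = 0.

For each of the 49 pairs (x, y) ∈ F_7², evaluate f(x, y) mod 7. Record the zeros.
  x = 0: [0↦2, 1↦2, 2↦2, 3↦2, 4↦2, 5↦2, 6↦2]  zeros at y ∈ ∅
  x = 1: [0↦6, 1↦6, 2↦6, 3↦6, 4↦6, 5↦6, 6↦6]  zeros at y ∈ ∅
  x = 2: [0↦1, 1↦1, 2↦1, 3↦1, 4↦1, 5↦1, 6↦1]  zeros at y ∈ ∅
  x = 3: [0↦1, 1↦1, 2↦1, 3↦1, 4↦1, 5↦1, 6↦1]  zeros at y ∈ ∅
  x = 4: [0↦6, 1↦6, 2↦6, 3↦6, 4↦6, 5↦6, 6↦6]  zeros at y ∈ ∅
  x = 5: [0↦2, 1↦2, 2↦2, 3↦2, 4↦2, 5↦2, 6↦2]  zeros at y ∈ ∅
  x = 6: [0↦3, 1↦3, 2↦3, 3↦3, 4↦3, 5↦3, 6↦3]  zeros at y ∈ ∅
Collecting zeros: affine points = ∅.
Total count |C(F_7)_aff| = 0.


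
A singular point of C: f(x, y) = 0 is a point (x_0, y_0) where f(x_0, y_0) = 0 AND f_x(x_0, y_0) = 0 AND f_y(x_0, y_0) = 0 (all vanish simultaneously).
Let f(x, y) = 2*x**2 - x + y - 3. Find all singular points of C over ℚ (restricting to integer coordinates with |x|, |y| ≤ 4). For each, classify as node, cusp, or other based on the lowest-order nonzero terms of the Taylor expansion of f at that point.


No singular points in the scanned grid; C is smooth there.

Compute partial derivatives:
  f_x = 4*x - 1.
  f_y = 1.
f_y = 1 is a nonzero constant, so f_y never vanishes: no point (x, y) can satisfy f = f_x = f_y = 0. In particular no (x, y) ∈ {−4, ..., 4}² is singular; the curve is smooth.
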